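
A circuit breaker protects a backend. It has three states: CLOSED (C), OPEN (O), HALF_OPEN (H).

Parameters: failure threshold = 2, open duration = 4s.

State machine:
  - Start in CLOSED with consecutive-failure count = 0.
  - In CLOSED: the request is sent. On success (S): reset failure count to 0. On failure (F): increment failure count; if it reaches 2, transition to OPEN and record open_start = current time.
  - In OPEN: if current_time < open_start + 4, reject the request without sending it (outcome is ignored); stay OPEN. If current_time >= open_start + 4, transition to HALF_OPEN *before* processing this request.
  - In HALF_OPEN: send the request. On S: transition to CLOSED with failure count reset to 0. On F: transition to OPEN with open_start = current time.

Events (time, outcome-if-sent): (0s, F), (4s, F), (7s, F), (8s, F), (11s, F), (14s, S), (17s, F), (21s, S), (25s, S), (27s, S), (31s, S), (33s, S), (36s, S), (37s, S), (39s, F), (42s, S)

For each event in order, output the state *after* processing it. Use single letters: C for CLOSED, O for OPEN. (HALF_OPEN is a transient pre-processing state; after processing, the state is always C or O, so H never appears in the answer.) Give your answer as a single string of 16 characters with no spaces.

Answer: COOOOCCCCCCCCCCC

Derivation:
State after each event:
  event#1 t=0s outcome=F: state=CLOSED
  event#2 t=4s outcome=F: state=OPEN
  event#3 t=7s outcome=F: state=OPEN
  event#4 t=8s outcome=F: state=OPEN
  event#5 t=11s outcome=F: state=OPEN
  event#6 t=14s outcome=S: state=CLOSED
  event#7 t=17s outcome=F: state=CLOSED
  event#8 t=21s outcome=S: state=CLOSED
  event#9 t=25s outcome=S: state=CLOSED
  event#10 t=27s outcome=S: state=CLOSED
  event#11 t=31s outcome=S: state=CLOSED
  event#12 t=33s outcome=S: state=CLOSED
  event#13 t=36s outcome=S: state=CLOSED
  event#14 t=37s outcome=S: state=CLOSED
  event#15 t=39s outcome=F: state=CLOSED
  event#16 t=42s outcome=S: state=CLOSED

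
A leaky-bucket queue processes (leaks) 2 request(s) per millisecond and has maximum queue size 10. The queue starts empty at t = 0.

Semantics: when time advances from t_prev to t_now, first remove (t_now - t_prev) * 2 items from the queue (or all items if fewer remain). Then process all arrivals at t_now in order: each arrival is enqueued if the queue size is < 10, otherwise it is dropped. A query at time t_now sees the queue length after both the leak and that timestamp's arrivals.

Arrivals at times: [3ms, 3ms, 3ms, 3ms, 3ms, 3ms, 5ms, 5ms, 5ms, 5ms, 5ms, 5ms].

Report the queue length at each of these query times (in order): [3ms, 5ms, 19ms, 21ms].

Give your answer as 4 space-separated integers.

Answer: 6 8 0 0

Derivation:
Queue lengths at query times:
  query t=3ms: backlog = 6
  query t=5ms: backlog = 8
  query t=19ms: backlog = 0
  query t=21ms: backlog = 0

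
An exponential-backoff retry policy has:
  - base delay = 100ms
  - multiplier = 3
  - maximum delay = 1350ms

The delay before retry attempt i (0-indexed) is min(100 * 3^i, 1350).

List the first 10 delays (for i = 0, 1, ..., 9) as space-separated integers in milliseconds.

Computing each delay:
  i=0: min(100*3^0, 1350) = 100
  i=1: min(100*3^1, 1350) = 300
  i=2: min(100*3^2, 1350) = 900
  i=3: min(100*3^3, 1350) = 1350
  i=4: min(100*3^4, 1350) = 1350
  i=5: min(100*3^5, 1350) = 1350
  i=6: min(100*3^6, 1350) = 1350
  i=7: min(100*3^7, 1350) = 1350
  i=8: min(100*3^8, 1350) = 1350
  i=9: min(100*3^9, 1350) = 1350

Answer: 100 300 900 1350 1350 1350 1350 1350 1350 1350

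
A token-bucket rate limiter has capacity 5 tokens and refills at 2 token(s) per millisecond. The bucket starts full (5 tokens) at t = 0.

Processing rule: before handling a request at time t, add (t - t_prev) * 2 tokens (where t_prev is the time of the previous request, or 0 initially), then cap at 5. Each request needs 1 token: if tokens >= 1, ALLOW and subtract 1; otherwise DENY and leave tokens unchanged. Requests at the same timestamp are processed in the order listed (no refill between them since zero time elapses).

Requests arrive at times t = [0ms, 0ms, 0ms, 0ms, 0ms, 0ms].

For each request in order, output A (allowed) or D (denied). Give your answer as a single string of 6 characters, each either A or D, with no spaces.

Answer: AAAAAD

Derivation:
Simulating step by step:
  req#1 t=0ms: ALLOW
  req#2 t=0ms: ALLOW
  req#3 t=0ms: ALLOW
  req#4 t=0ms: ALLOW
  req#5 t=0ms: ALLOW
  req#6 t=0ms: DENY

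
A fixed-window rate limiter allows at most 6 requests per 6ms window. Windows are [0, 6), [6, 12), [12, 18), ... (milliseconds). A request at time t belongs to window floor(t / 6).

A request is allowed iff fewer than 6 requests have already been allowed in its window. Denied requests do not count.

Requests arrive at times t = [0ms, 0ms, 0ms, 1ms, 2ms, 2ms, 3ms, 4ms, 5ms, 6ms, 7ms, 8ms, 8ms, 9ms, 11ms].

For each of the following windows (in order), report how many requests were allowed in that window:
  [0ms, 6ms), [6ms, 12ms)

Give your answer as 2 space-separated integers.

Answer: 6 6

Derivation:
Processing requests:
  req#1 t=0ms (window 0): ALLOW
  req#2 t=0ms (window 0): ALLOW
  req#3 t=0ms (window 0): ALLOW
  req#4 t=1ms (window 0): ALLOW
  req#5 t=2ms (window 0): ALLOW
  req#6 t=2ms (window 0): ALLOW
  req#7 t=3ms (window 0): DENY
  req#8 t=4ms (window 0): DENY
  req#9 t=5ms (window 0): DENY
  req#10 t=6ms (window 1): ALLOW
  req#11 t=7ms (window 1): ALLOW
  req#12 t=8ms (window 1): ALLOW
  req#13 t=8ms (window 1): ALLOW
  req#14 t=9ms (window 1): ALLOW
  req#15 t=11ms (window 1): ALLOW

Allowed counts by window: 6 6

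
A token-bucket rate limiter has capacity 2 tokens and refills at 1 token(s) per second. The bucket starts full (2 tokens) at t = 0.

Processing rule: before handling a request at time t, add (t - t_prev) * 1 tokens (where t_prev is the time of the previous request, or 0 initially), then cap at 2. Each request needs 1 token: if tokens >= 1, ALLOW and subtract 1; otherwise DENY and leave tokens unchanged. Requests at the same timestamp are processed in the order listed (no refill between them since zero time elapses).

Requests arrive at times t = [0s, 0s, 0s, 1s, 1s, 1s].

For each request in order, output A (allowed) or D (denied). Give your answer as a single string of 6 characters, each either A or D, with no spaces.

Answer: AADADD

Derivation:
Simulating step by step:
  req#1 t=0s: ALLOW
  req#2 t=0s: ALLOW
  req#3 t=0s: DENY
  req#4 t=1s: ALLOW
  req#5 t=1s: DENY
  req#6 t=1s: DENY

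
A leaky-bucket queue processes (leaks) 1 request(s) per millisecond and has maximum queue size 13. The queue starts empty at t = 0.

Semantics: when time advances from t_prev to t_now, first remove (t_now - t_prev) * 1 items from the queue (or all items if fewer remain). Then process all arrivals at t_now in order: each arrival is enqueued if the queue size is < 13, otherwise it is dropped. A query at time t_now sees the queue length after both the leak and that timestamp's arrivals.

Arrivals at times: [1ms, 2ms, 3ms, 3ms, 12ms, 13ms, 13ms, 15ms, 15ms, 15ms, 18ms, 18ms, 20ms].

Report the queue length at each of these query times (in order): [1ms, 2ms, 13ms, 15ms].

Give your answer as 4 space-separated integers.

Queue lengths at query times:
  query t=1ms: backlog = 1
  query t=2ms: backlog = 1
  query t=13ms: backlog = 2
  query t=15ms: backlog = 3

Answer: 1 1 2 3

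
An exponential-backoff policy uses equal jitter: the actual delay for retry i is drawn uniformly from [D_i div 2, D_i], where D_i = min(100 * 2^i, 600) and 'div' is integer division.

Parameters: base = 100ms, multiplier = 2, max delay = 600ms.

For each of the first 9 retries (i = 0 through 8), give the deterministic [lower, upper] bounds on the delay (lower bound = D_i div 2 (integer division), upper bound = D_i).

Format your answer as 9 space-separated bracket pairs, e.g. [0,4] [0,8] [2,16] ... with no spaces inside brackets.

Computing bounds per retry:
  i=0: D_i=min(100*2^0,600)=100, bounds=[50,100]
  i=1: D_i=min(100*2^1,600)=200, bounds=[100,200]
  i=2: D_i=min(100*2^2,600)=400, bounds=[200,400]
  i=3: D_i=min(100*2^3,600)=600, bounds=[300,600]
  i=4: D_i=min(100*2^4,600)=600, bounds=[300,600]
  i=5: D_i=min(100*2^5,600)=600, bounds=[300,600]
  i=6: D_i=min(100*2^6,600)=600, bounds=[300,600]
  i=7: D_i=min(100*2^7,600)=600, bounds=[300,600]
  i=8: D_i=min(100*2^8,600)=600, bounds=[300,600]

Answer: [50,100] [100,200] [200,400] [300,600] [300,600] [300,600] [300,600] [300,600] [300,600]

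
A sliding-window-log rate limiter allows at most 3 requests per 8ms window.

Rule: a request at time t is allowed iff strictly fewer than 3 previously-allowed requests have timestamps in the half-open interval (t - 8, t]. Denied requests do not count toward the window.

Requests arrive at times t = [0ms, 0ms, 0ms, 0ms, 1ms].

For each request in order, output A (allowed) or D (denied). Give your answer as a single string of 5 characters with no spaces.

Tracking allowed requests in the window:
  req#1 t=0ms: ALLOW
  req#2 t=0ms: ALLOW
  req#3 t=0ms: ALLOW
  req#4 t=0ms: DENY
  req#5 t=1ms: DENY

Answer: AAADD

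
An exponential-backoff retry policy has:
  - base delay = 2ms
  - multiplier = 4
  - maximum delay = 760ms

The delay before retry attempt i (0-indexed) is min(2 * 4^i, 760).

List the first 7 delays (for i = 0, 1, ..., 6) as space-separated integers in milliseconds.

Answer: 2 8 32 128 512 760 760

Derivation:
Computing each delay:
  i=0: min(2*4^0, 760) = 2
  i=1: min(2*4^1, 760) = 8
  i=2: min(2*4^2, 760) = 32
  i=3: min(2*4^3, 760) = 128
  i=4: min(2*4^4, 760) = 512
  i=5: min(2*4^5, 760) = 760
  i=6: min(2*4^6, 760) = 760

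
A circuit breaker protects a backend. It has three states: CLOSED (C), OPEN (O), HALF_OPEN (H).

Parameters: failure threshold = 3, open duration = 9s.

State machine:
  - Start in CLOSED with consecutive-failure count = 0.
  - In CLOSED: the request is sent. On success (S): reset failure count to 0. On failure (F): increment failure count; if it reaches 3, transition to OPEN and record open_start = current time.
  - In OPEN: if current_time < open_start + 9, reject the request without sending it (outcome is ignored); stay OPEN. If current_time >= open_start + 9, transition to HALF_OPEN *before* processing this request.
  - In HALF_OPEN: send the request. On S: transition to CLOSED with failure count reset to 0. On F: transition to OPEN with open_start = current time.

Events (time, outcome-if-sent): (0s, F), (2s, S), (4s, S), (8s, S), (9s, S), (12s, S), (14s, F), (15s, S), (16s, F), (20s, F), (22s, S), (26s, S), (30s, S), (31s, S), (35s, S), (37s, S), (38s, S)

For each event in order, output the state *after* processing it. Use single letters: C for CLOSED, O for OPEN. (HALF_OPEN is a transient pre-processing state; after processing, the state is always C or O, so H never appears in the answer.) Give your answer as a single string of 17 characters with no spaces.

State after each event:
  event#1 t=0s outcome=F: state=CLOSED
  event#2 t=2s outcome=S: state=CLOSED
  event#3 t=4s outcome=S: state=CLOSED
  event#4 t=8s outcome=S: state=CLOSED
  event#5 t=9s outcome=S: state=CLOSED
  event#6 t=12s outcome=S: state=CLOSED
  event#7 t=14s outcome=F: state=CLOSED
  event#8 t=15s outcome=S: state=CLOSED
  event#9 t=16s outcome=F: state=CLOSED
  event#10 t=20s outcome=F: state=CLOSED
  event#11 t=22s outcome=S: state=CLOSED
  event#12 t=26s outcome=S: state=CLOSED
  event#13 t=30s outcome=S: state=CLOSED
  event#14 t=31s outcome=S: state=CLOSED
  event#15 t=35s outcome=S: state=CLOSED
  event#16 t=37s outcome=S: state=CLOSED
  event#17 t=38s outcome=S: state=CLOSED

Answer: CCCCCCCCCCCCCCCCC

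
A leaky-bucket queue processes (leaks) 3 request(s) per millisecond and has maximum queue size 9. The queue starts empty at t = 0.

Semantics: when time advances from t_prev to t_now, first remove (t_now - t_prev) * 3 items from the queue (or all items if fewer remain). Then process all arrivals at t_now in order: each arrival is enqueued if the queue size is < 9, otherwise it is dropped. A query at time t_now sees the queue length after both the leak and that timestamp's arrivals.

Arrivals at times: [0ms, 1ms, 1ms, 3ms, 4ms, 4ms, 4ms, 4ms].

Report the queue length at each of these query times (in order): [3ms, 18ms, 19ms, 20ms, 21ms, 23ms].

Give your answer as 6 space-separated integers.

Queue lengths at query times:
  query t=3ms: backlog = 1
  query t=18ms: backlog = 0
  query t=19ms: backlog = 0
  query t=20ms: backlog = 0
  query t=21ms: backlog = 0
  query t=23ms: backlog = 0

Answer: 1 0 0 0 0 0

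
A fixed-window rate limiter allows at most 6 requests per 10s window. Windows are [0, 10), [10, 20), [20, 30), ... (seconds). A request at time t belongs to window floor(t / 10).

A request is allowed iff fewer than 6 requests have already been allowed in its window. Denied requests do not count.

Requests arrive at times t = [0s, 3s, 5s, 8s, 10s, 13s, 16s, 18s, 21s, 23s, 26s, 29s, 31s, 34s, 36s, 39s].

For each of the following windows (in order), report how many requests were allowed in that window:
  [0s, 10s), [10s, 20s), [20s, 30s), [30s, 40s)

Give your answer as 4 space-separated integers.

Processing requests:
  req#1 t=0s (window 0): ALLOW
  req#2 t=3s (window 0): ALLOW
  req#3 t=5s (window 0): ALLOW
  req#4 t=8s (window 0): ALLOW
  req#5 t=10s (window 1): ALLOW
  req#6 t=13s (window 1): ALLOW
  req#7 t=16s (window 1): ALLOW
  req#8 t=18s (window 1): ALLOW
  req#9 t=21s (window 2): ALLOW
  req#10 t=23s (window 2): ALLOW
  req#11 t=26s (window 2): ALLOW
  req#12 t=29s (window 2): ALLOW
  req#13 t=31s (window 3): ALLOW
  req#14 t=34s (window 3): ALLOW
  req#15 t=36s (window 3): ALLOW
  req#16 t=39s (window 3): ALLOW

Allowed counts by window: 4 4 4 4

Answer: 4 4 4 4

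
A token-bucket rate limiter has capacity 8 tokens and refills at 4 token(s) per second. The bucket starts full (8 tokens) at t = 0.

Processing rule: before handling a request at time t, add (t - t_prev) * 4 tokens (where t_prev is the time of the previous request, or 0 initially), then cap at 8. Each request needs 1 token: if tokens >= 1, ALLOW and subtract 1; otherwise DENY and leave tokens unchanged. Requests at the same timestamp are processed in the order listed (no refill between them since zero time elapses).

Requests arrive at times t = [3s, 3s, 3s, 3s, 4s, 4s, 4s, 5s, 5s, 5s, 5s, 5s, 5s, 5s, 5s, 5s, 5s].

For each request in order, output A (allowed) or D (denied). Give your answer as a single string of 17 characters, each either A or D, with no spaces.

Simulating step by step:
  req#1 t=3s: ALLOW
  req#2 t=3s: ALLOW
  req#3 t=3s: ALLOW
  req#4 t=3s: ALLOW
  req#5 t=4s: ALLOW
  req#6 t=4s: ALLOW
  req#7 t=4s: ALLOW
  req#8 t=5s: ALLOW
  req#9 t=5s: ALLOW
  req#10 t=5s: ALLOW
  req#11 t=5s: ALLOW
  req#12 t=5s: ALLOW
  req#13 t=5s: ALLOW
  req#14 t=5s: ALLOW
  req#15 t=5s: ALLOW
  req#16 t=5s: DENY
  req#17 t=5s: DENY

Answer: AAAAAAAAAAAAAAADD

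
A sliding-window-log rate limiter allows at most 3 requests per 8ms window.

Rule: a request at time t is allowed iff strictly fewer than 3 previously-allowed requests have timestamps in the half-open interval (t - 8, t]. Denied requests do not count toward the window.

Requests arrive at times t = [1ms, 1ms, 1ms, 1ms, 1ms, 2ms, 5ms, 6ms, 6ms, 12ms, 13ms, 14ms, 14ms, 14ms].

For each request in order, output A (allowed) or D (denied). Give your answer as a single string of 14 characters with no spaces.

Answer: AAADDDDDDAAADD

Derivation:
Tracking allowed requests in the window:
  req#1 t=1ms: ALLOW
  req#2 t=1ms: ALLOW
  req#3 t=1ms: ALLOW
  req#4 t=1ms: DENY
  req#5 t=1ms: DENY
  req#6 t=2ms: DENY
  req#7 t=5ms: DENY
  req#8 t=6ms: DENY
  req#9 t=6ms: DENY
  req#10 t=12ms: ALLOW
  req#11 t=13ms: ALLOW
  req#12 t=14ms: ALLOW
  req#13 t=14ms: DENY
  req#14 t=14ms: DENY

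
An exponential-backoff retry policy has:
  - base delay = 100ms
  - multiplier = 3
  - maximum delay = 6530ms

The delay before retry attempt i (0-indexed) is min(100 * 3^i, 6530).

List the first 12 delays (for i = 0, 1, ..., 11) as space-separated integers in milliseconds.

Answer: 100 300 900 2700 6530 6530 6530 6530 6530 6530 6530 6530

Derivation:
Computing each delay:
  i=0: min(100*3^0, 6530) = 100
  i=1: min(100*3^1, 6530) = 300
  i=2: min(100*3^2, 6530) = 900
  i=3: min(100*3^3, 6530) = 2700
  i=4: min(100*3^4, 6530) = 6530
  i=5: min(100*3^5, 6530) = 6530
  i=6: min(100*3^6, 6530) = 6530
  i=7: min(100*3^7, 6530) = 6530
  i=8: min(100*3^8, 6530) = 6530
  i=9: min(100*3^9, 6530) = 6530
  i=10: min(100*3^10, 6530) = 6530
  i=11: min(100*3^11, 6530) = 6530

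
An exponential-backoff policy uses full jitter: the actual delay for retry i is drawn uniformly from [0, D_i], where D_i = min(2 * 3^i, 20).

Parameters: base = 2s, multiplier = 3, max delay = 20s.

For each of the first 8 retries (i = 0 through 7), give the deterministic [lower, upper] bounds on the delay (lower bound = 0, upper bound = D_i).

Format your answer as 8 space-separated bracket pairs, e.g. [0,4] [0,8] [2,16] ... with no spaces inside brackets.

Answer: [0,2] [0,6] [0,18] [0,20] [0,20] [0,20] [0,20] [0,20]

Derivation:
Computing bounds per retry:
  i=0: D_i=min(2*3^0,20)=2, bounds=[0,2]
  i=1: D_i=min(2*3^1,20)=6, bounds=[0,6]
  i=2: D_i=min(2*3^2,20)=18, bounds=[0,18]
  i=3: D_i=min(2*3^3,20)=20, bounds=[0,20]
  i=4: D_i=min(2*3^4,20)=20, bounds=[0,20]
  i=5: D_i=min(2*3^5,20)=20, bounds=[0,20]
  i=6: D_i=min(2*3^6,20)=20, bounds=[0,20]
  i=7: D_i=min(2*3^7,20)=20, bounds=[0,20]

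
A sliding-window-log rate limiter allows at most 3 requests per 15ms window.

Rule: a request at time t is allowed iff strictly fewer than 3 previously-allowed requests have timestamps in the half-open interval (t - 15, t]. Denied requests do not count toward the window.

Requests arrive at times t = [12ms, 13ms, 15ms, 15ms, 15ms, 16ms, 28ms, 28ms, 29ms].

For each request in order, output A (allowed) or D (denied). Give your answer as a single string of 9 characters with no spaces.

Tracking allowed requests in the window:
  req#1 t=12ms: ALLOW
  req#2 t=13ms: ALLOW
  req#3 t=15ms: ALLOW
  req#4 t=15ms: DENY
  req#5 t=15ms: DENY
  req#6 t=16ms: DENY
  req#7 t=28ms: ALLOW
  req#8 t=28ms: ALLOW
  req#9 t=29ms: DENY

Answer: AAADDDAAD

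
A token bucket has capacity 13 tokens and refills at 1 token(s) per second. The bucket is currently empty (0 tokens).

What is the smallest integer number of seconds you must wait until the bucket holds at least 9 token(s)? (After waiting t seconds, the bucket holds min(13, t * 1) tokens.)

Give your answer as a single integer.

Need t * 1 >= 9, so t >= 9/1.
Smallest integer t = ceil(9/1) = 9.

Answer: 9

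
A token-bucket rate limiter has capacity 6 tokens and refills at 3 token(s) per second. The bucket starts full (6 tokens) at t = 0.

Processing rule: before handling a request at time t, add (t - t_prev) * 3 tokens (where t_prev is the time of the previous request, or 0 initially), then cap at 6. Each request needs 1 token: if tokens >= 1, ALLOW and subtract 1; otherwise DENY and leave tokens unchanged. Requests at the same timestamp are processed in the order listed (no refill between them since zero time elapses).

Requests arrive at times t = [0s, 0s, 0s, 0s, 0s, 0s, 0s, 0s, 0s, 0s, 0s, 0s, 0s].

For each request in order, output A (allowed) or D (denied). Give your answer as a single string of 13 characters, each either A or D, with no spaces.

Answer: AAAAAADDDDDDD

Derivation:
Simulating step by step:
  req#1 t=0s: ALLOW
  req#2 t=0s: ALLOW
  req#3 t=0s: ALLOW
  req#4 t=0s: ALLOW
  req#5 t=0s: ALLOW
  req#6 t=0s: ALLOW
  req#7 t=0s: DENY
  req#8 t=0s: DENY
  req#9 t=0s: DENY
  req#10 t=0s: DENY
  req#11 t=0s: DENY
  req#12 t=0s: DENY
  req#13 t=0s: DENY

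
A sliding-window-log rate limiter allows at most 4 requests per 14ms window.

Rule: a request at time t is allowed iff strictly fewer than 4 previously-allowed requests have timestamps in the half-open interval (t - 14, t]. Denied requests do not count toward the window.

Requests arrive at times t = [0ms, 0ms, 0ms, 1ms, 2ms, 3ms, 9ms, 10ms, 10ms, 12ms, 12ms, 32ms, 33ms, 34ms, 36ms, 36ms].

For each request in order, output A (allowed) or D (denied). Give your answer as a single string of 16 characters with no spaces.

Answer: AAAADDDDDDDAAAAD

Derivation:
Tracking allowed requests in the window:
  req#1 t=0ms: ALLOW
  req#2 t=0ms: ALLOW
  req#3 t=0ms: ALLOW
  req#4 t=1ms: ALLOW
  req#5 t=2ms: DENY
  req#6 t=3ms: DENY
  req#7 t=9ms: DENY
  req#8 t=10ms: DENY
  req#9 t=10ms: DENY
  req#10 t=12ms: DENY
  req#11 t=12ms: DENY
  req#12 t=32ms: ALLOW
  req#13 t=33ms: ALLOW
  req#14 t=34ms: ALLOW
  req#15 t=36ms: ALLOW
  req#16 t=36ms: DENY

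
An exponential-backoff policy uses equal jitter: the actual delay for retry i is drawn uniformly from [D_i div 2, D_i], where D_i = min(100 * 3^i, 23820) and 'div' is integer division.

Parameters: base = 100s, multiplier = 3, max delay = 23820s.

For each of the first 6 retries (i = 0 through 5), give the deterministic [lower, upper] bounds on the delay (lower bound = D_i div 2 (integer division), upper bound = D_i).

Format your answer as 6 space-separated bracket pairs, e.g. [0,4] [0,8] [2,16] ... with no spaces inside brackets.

Answer: [50,100] [150,300] [450,900] [1350,2700] [4050,8100] [11910,23820]

Derivation:
Computing bounds per retry:
  i=0: D_i=min(100*3^0,23820)=100, bounds=[50,100]
  i=1: D_i=min(100*3^1,23820)=300, bounds=[150,300]
  i=2: D_i=min(100*3^2,23820)=900, bounds=[450,900]
  i=3: D_i=min(100*3^3,23820)=2700, bounds=[1350,2700]
  i=4: D_i=min(100*3^4,23820)=8100, bounds=[4050,8100]
  i=5: D_i=min(100*3^5,23820)=23820, bounds=[11910,23820]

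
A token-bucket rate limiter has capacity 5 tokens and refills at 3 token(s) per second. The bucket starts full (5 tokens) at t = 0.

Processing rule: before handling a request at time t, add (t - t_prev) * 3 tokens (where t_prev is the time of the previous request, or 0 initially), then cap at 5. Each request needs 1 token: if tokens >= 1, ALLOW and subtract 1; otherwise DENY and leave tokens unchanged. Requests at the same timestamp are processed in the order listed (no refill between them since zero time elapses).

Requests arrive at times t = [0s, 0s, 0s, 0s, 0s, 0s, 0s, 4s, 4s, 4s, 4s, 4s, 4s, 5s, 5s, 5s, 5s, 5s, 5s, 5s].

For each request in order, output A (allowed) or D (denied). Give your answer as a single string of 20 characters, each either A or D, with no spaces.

Simulating step by step:
  req#1 t=0s: ALLOW
  req#2 t=0s: ALLOW
  req#3 t=0s: ALLOW
  req#4 t=0s: ALLOW
  req#5 t=0s: ALLOW
  req#6 t=0s: DENY
  req#7 t=0s: DENY
  req#8 t=4s: ALLOW
  req#9 t=4s: ALLOW
  req#10 t=4s: ALLOW
  req#11 t=4s: ALLOW
  req#12 t=4s: ALLOW
  req#13 t=4s: DENY
  req#14 t=5s: ALLOW
  req#15 t=5s: ALLOW
  req#16 t=5s: ALLOW
  req#17 t=5s: DENY
  req#18 t=5s: DENY
  req#19 t=5s: DENY
  req#20 t=5s: DENY

Answer: AAAAADDAAAAADAAADDDD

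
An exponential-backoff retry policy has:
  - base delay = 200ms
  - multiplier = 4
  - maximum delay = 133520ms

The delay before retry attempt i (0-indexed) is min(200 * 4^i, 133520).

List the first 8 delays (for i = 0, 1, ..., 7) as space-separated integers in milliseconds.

Answer: 200 800 3200 12800 51200 133520 133520 133520

Derivation:
Computing each delay:
  i=0: min(200*4^0, 133520) = 200
  i=1: min(200*4^1, 133520) = 800
  i=2: min(200*4^2, 133520) = 3200
  i=3: min(200*4^3, 133520) = 12800
  i=4: min(200*4^4, 133520) = 51200
  i=5: min(200*4^5, 133520) = 133520
  i=6: min(200*4^6, 133520) = 133520
  i=7: min(200*4^7, 133520) = 133520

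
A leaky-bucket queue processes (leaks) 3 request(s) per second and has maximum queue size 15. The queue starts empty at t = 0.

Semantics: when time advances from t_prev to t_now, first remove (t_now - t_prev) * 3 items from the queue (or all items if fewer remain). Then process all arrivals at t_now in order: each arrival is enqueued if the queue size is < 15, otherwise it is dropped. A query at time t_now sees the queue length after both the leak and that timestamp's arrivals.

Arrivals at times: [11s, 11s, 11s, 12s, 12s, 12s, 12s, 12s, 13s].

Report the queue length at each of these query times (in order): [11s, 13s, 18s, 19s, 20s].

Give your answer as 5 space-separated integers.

Answer: 3 3 0 0 0

Derivation:
Queue lengths at query times:
  query t=11s: backlog = 3
  query t=13s: backlog = 3
  query t=18s: backlog = 0
  query t=19s: backlog = 0
  query t=20s: backlog = 0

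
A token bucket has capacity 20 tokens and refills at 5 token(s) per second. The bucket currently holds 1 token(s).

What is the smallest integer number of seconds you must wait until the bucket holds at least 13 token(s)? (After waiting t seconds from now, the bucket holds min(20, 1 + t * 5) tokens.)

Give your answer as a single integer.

Need 1 + t * 5 >= 13, so t >= 12/5.
Smallest integer t = ceil(12/5) = 3.

Answer: 3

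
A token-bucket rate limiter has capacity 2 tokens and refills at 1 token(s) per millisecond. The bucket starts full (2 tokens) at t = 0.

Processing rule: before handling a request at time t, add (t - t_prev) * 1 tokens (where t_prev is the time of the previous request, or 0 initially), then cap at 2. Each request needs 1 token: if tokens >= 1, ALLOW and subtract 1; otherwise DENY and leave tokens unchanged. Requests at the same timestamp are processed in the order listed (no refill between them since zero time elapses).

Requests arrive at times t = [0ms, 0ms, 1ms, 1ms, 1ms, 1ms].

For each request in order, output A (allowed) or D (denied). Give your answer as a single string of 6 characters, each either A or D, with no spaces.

Simulating step by step:
  req#1 t=0ms: ALLOW
  req#2 t=0ms: ALLOW
  req#3 t=1ms: ALLOW
  req#4 t=1ms: DENY
  req#5 t=1ms: DENY
  req#6 t=1ms: DENY

Answer: AAADDD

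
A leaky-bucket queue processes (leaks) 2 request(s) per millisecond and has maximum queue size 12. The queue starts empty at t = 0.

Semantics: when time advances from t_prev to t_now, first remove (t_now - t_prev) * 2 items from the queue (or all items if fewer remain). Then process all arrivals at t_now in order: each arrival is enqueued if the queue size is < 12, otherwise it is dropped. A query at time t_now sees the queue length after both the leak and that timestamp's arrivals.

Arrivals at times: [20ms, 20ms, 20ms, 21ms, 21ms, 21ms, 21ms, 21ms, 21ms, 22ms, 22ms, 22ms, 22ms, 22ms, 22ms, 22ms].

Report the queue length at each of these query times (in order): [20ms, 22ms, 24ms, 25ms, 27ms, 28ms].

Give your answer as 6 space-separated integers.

Answer: 3 12 8 6 2 0

Derivation:
Queue lengths at query times:
  query t=20ms: backlog = 3
  query t=22ms: backlog = 12
  query t=24ms: backlog = 8
  query t=25ms: backlog = 6
  query t=27ms: backlog = 2
  query t=28ms: backlog = 0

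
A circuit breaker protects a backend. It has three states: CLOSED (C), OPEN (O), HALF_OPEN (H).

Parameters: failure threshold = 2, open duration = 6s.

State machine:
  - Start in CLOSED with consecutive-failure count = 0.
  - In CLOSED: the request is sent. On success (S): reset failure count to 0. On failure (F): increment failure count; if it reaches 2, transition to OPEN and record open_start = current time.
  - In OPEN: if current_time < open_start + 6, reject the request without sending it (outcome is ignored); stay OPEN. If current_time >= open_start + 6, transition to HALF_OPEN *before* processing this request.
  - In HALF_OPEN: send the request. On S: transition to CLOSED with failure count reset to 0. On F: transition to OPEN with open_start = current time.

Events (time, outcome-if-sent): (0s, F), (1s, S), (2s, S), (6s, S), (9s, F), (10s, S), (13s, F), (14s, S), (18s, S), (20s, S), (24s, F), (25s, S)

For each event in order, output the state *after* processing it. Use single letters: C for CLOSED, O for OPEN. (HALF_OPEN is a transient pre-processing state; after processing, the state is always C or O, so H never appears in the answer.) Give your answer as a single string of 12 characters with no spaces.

Answer: CCCCCCCCCCCC

Derivation:
State after each event:
  event#1 t=0s outcome=F: state=CLOSED
  event#2 t=1s outcome=S: state=CLOSED
  event#3 t=2s outcome=S: state=CLOSED
  event#4 t=6s outcome=S: state=CLOSED
  event#5 t=9s outcome=F: state=CLOSED
  event#6 t=10s outcome=S: state=CLOSED
  event#7 t=13s outcome=F: state=CLOSED
  event#8 t=14s outcome=S: state=CLOSED
  event#9 t=18s outcome=S: state=CLOSED
  event#10 t=20s outcome=S: state=CLOSED
  event#11 t=24s outcome=F: state=CLOSED
  event#12 t=25s outcome=S: state=CLOSED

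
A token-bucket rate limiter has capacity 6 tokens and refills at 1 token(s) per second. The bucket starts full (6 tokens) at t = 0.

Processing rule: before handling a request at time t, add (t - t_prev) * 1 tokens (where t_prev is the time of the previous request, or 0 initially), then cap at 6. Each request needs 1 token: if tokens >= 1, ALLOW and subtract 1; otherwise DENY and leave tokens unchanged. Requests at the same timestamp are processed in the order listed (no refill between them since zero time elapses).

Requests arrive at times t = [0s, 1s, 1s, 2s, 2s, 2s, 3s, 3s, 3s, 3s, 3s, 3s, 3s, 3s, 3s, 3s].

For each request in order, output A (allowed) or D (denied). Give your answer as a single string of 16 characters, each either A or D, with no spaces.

Answer: AAAAAAAAADDDDDDD

Derivation:
Simulating step by step:
  req#1 t=0s: ALLOW
  req#2 t=1s: ALLOW
  req#3 t=1s: ALLOW
  req#4 t=2s: ALLOW
  req#5 t=2s: ALLOW
  req#6 t=2s: ALLOW
  req#7 t=3s: ALLOW
  req#8 t=3s: ALLOW
  req#9 t=3s: ALLOW
  req#10 t=3s: DENY
  req#11 t=3s: DENY
  req#12 t=3s: DENY
  req#13 t=3s: DENY
  req#14 t=3s: DENY
  req#15 t=3s: DENY
  req#16 t=3s: DENY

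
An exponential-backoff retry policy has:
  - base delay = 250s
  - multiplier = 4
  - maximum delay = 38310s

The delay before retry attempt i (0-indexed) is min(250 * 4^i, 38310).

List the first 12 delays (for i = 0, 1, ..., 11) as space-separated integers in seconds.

Computing each delay:
  i=0: min(250*4^0, 38310) = 250
  i=1: min(250*4^1, 38310) = 1000
  i=2: min(250*4^2, 38310) = 4000
  i=3: min(250*4^3, 38310) = 16000
  i=4: min(250*4^4, 38310) = 38310
  i=5: min(250*4^5, 38310) = 38310
  i=6: min(250*4^6, 38310) = 38310
  i=7: min(250*4^7, 38310) = 38310
  i=8: min(250*4^8, 38310) = 38310
  i=9: min(250*4^9, 38310) = 38310
  i=10: min(250*4^10, 38310) = 38310
  i=11: min(250*4^11, 38310) = 38310

Answer: 250 1000 4000 16000 38310 38310 38310 38310 38310 38310 38310 38310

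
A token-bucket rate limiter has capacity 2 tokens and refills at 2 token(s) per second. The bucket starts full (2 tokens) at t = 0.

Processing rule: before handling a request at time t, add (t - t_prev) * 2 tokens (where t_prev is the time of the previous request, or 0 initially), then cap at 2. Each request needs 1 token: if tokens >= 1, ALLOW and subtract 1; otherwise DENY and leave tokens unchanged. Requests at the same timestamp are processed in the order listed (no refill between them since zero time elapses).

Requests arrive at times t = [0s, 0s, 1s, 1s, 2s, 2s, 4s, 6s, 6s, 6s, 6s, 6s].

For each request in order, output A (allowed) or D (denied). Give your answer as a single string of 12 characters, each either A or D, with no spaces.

Simulating step by step:
  req#1 t=0s: ALLOW
  req#2 t=0s: ALLOW
  req#3 t=1s: ALLOW
  req#4 t=1s: ALLOW
  req#5 t=2s: ALLOW
  req#6 t=2s: ALLOW
  req#7 t=4s: ALLOW
  req#8 t=6s: ALLOW
  req#9 t=6s: ALLOW
  req#10 t=6s: DENY
  req#11 t=6s: DENY
  req#12 t=6s: DENY

Answer: AAAAAAAAADDD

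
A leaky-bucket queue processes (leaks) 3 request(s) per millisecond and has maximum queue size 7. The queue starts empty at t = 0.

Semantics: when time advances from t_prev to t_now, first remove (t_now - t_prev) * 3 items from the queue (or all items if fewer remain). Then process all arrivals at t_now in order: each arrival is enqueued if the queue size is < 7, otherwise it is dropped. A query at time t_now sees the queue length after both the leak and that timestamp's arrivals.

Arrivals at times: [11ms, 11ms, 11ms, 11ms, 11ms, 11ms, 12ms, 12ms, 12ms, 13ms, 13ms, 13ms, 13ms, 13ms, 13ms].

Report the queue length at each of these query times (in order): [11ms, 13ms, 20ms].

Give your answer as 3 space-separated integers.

Queue lengths at query times:
  query t=11ms: backlog = 6
  query t=13ms: backlog = 7
  query t=20ms: backlog = 0

Answer: 6 7 0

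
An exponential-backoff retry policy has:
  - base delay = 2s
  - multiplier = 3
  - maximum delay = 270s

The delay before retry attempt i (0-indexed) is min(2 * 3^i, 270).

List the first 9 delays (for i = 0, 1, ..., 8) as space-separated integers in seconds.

Answer: 2 6 18 54 162 270 270 270 270

Derivation:
Computing each delay:
  i=0: min(2*3^0, 270) = 2
  i=1: min(2*3^1, 270) = 6
  i=2: min(2*3^2, 270) = 18
  i=3: min(2*3^3, 270) = 54
  i=4: min(2*3^4, 270) = 162
  i=5: min(2*3^5, 270) = 270
  i=6: min(2*3^6, 270) = 270
  i=7: min(2*3^7, 270) = 270
  i=8: min(2*3^8, 270) = 270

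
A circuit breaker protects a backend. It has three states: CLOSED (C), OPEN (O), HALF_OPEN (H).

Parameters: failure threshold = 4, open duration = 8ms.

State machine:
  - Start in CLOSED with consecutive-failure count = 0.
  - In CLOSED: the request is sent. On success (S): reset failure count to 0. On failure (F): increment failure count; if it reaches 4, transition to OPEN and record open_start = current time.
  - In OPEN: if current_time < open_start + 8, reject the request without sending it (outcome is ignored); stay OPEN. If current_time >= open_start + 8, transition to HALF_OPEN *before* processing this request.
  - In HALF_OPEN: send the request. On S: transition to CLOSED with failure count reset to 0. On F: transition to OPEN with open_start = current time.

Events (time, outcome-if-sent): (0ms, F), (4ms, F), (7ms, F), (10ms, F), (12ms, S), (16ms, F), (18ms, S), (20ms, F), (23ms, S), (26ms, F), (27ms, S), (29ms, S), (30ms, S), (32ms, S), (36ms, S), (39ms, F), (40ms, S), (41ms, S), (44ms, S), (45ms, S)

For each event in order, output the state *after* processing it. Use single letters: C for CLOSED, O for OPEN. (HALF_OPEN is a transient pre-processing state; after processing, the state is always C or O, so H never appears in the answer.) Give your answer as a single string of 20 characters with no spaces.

Answer: CCCOOOCCCCCCCCCCCCCC

Derivation:
State after each event:
  event#1 t=0ms outcome=F: state=CLOSED
  event#2 t=4ms outcome=F: state=CLOSED
  event#3 t=7ms outcome=F: state=CLOSED
  event#4 t=10ms outcome=F: state=OPEN
  event#5 t=12ms outcome=S: state=OPEN
  event#6 t=16ms outcome=F: state=OPEN
  event#7 t=18ms outcome=S: state=CLOSED
  event#8 t=20ms outcome=F: state=CLOSED
  event#9 t=23ms outcome=S: state=CLOSED
  event#10 t=26ms outcome=F: state=CLOSED
  event#11 t=27ms outcome=S: state=CLOSED
  event#12 t=29ms outcome=S: state=CLOSED
  event#13 t=30ms outcome=S: state=CLOSED
  event#14 t=32ms outcome=S: state=CLOSED
  event#15 t=36ms outcome=S: state=CLOSED
  event#16 t=39ms outcome=F: state=CLOSED
  event#17 t=40ms outcome=S: state=CLOSED
  event#18 t=41ms outcome=S: state=CLOSED
  event#19 t=44ms outcome=S: state=CLOSED
  event#20 t=45ms outcome=S: state=CLOSED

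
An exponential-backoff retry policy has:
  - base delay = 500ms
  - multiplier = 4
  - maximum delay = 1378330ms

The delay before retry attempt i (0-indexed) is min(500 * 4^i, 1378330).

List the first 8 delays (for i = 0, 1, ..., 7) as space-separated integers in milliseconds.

Answer: 500 2000 8000 32000 128000 512000 1378330 1378330

Derivation:
Computing each delay:
  i=0: min(500*4^0, 1378330) = 500
  i=1: min(500*4^1, 1378330) = 2000
  i=2: min(500*4^2, 1378330) = 8000
  i=3: min(500*4^3, 1378330) = 32000
  i=4: min(500*4^4, 1378330) = 128000
  i=5: min(500*4^5, 1378330) = 512000
  i=6: min(500*4^6, 1378330) = 1378330
  i=7: min(500*4^7, 1378330) = 1378330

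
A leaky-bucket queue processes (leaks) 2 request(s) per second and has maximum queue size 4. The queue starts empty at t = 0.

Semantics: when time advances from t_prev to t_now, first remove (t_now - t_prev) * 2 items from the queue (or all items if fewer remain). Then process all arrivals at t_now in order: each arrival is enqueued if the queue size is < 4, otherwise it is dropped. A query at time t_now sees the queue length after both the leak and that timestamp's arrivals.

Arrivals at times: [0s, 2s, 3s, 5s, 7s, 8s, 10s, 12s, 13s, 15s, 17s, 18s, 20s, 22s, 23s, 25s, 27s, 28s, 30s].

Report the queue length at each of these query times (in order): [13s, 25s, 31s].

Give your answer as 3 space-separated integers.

Queue lengths at query times:
  query t=13s: backlog = 1
  query t=25s: backlog = 1
  query t=31s: backlog = 0

Answer: 1 1 0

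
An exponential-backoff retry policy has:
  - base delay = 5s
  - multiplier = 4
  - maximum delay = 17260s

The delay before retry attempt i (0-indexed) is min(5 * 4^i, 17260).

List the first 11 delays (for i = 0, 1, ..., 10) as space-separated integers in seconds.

Computing each delay:
  i=0: min(5*4^0, 17260) = 5
  i=1: min(5*4^1, 17260) = 20
  i=2: min(5*4^2, 17260) = 80
  i=3: min(5*4^3, 17260) = 320
  i=4: min(5*4^4, 17260) = 1280
  i=5: min(5*4^5, 17260) = 5120
  i=6: min(5*4^6, 17260) = 17260
  i=7: min(5*4^7, 17260) = 17260
  i=8: min(5*4^8, 17260) = 17260
  i=9: min(5*4^9, 17260) = 17260
  i=10: min(5*4^10, 17260) = 17260

Answer: 5 20 80 320 1280 5120 17260 17260 17260 17260 17260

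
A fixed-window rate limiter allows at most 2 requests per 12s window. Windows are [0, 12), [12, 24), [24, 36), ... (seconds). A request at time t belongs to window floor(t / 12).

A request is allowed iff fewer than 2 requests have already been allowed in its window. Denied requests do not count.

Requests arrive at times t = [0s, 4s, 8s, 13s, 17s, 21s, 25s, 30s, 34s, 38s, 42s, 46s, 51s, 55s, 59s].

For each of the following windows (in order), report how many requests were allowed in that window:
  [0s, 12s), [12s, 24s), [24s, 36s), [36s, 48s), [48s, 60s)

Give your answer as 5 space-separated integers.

Processing requests:
  req#1 t=0s (window 0): ALLOW
  req#2 t=4s (window 0): ALLOW
  req#3 t=8s (window 0): DENY
  req#4 t=13s (window 1): ALLOW
  req#5 t=17s (window 1): ALLOW
  req#6 t=21s (window 1): DENY
  req#7 t=25s (window 2): ALLOW
  req#8 t=30s (window 2): ALLOW
  req#9 t=34s (window 2): DENY
  req#10 t=38s (window 3): ALLOW
  req#11 t=42s (window 3): ALLOW
  req#12 t=46s (window 3): DENY
  req#13 t=51s (window 4): ALLOW
  req#14 t=55s (window 4): ALLOW
  req#15 t=59s (window 4): DENY

Allowed counts by window: 2 2 2 2 2

Answer: 2 2 2 2 2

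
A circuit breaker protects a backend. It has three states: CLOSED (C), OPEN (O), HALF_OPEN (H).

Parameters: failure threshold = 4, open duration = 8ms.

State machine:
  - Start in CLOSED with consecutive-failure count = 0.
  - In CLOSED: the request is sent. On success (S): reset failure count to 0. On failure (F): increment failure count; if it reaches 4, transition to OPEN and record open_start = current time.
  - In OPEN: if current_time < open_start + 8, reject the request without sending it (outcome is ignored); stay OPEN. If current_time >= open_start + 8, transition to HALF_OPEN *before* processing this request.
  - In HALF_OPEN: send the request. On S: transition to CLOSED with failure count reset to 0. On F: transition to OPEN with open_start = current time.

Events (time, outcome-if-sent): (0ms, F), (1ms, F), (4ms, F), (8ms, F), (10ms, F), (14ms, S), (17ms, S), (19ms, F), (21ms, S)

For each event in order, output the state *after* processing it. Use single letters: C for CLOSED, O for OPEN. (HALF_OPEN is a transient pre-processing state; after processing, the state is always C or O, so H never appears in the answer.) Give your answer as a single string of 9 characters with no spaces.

State after each event:
  event#1 t=0ms outcome=F: state=CLOSED
  event#2 t=1ms outcome=F: state=CLOSED
  event#3 t=4ms outcome=F: state=CLOSED
  event#4 t=8ms outcome=F: state=OPEN
  event#5 t=10ms outcome=F: state=OPEN
  event#6 t=14ms outcome=S: state=OPEN
  event#7 t=17ms outcome=S: state=CLOSED
  event#8 t=19ms outcome=F: state=CLOSED
  event#9 t=21ms outcome=S: state=CLOSED

Answer: CCCOOOCCC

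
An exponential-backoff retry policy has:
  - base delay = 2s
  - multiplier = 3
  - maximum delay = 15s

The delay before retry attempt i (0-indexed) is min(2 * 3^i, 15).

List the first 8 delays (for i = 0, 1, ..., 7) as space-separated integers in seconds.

Answer: 2 6 15 15 15 15 15 15

Derivation:
Computing each delay:
  i=0: min(2*3^0, 15) = 2
  i=1: min(2*3^1, 15) = 6
  i=2: min(2*3^2, 15) = 15
  i=3: min(2*3^3, 15) = 15
  i=4: min(2*3^4, 15) = 15
  i=5: min(2*3^5, 15) = 15
  i=6: min(2*3^6, 15) = 15
  i=7: min(2*3^7, 15) = 15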